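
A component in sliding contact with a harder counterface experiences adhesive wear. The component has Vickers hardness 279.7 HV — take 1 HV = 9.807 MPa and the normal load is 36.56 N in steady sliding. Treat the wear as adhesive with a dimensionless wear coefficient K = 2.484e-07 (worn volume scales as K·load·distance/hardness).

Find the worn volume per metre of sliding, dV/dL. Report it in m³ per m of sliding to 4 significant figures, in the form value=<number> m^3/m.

value=3.311e-15 m^3/m

Printed values are rounded — the algebra holds full precision. Rounded once at the end to four significant figures.
Convert: Hardness H = 279.7 HV × 9.807 MPa/HV = 2743 MPa = 2.743e+09 Pa.
As SI base values: W = 36.56 N, H = 2.743e+09 Pa, K = 2.484e-07.
Sliding wear rate dV/dL = K·W/H, per unit distance: 2.484e-07 · 36.56 / 2.743e+09 = 3.311e-15 m³/m.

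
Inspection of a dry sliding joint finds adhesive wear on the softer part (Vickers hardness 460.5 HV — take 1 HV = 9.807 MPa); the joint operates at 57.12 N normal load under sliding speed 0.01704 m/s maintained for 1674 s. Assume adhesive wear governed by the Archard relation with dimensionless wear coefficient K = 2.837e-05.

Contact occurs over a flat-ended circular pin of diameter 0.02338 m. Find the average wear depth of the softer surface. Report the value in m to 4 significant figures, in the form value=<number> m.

All arithmetic runs at exact precision, and the intermediates are shown rounded, and rounded once at the end to 4 significant figures.
Path length L = v·t = 0.01704 m/s × 1674 s = 28.52 m.
Hardness H = 460.5 HV × 9.807 MPa/HV = 4516 MPa = 4.516e+09 Pa.
Contact area A = π·d²/4 = π·(0.02338 m)²/4 = 4.293e-04 m².
SI base units throughout: W = 57.12 N, H = 4.516e+09 Pa, K = 2.837e-05.
Wear volume V = K·W·L/H = 2.837e-05 · 57.12 · 28.52 / 4.516e+09 = 1.024e-11 m³.
Wear depth h = V/A = 1.024e-11 / 4.293e-04 = 2.384e-08 m.

value=2.384e-08 m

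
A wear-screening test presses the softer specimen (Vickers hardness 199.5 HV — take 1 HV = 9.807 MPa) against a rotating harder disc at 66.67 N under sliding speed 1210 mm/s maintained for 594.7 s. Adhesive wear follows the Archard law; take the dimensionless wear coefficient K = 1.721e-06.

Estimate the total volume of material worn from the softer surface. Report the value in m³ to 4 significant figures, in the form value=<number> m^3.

Intermediate values are displayed rounded, and the computation carries full precision — a single final rounding: four significant figures.
Sliding speed v = 1210 mm/s = 1.210 m/s. Distance covered L = v·t = 1.210 m/s × 594.7 s = 719.6 m.
Hardness H = 199.5 HV × 9.807 MPa/HV = 1956 MPa = 1.956e+09 Pa.
Working in SI base units: W = 66.67 N, H = 1.956e+09 Pa, K = 1.721e-06.
Archard relation: V = K·W·L/H = 1.721e-06 · 66.67 · 719.6 / 1.956e+09 = 4.220e-11 m³.

value=4.220e-11 m^3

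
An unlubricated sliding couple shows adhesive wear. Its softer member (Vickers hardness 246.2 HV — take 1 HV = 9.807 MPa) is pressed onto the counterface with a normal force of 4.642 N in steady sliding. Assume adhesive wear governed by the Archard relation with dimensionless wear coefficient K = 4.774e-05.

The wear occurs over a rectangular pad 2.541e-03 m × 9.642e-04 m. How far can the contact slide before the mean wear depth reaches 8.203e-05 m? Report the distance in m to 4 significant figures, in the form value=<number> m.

value=2190 m

Intermediate values are shown rounded — each operation carries exact precision — a lone final rounding, at 4 significant figures.
Hardness H = 246.2 HV × 9.807 MPa/HV = 2414 MPa = 2.414e+09 Pa.
Contact area A = 2.541e-03 m × 9.642e-04 m = 2.450e-06 m².
SI base units throughout: W = 4.642 N, H = 2.414e+09 Pa, K = 4.774e-05.
At the depth limit, V_lim = h_lim·A = 8.203e-05 · 2.450e-06 = 2.010e-10 m³.
Thus life L = V_lim·H/(K·W) = 2.010e-10 · 2.414e+09 / (4.774e-05 · 4.642) = 2190 m.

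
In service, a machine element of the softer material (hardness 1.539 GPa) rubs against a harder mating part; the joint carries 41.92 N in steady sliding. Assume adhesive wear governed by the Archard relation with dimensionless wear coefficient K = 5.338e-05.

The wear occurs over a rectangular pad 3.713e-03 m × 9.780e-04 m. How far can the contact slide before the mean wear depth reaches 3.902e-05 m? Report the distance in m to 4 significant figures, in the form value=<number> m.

The algebra keeps exact precision, and printed values are rounded. Rounded just once to 4 significant figures.
Convert: Hardness H = 1.539 GPa = 1.539e+09 Pa.
Convert: Contact area A = 3.713e-03 m × 9.780e-04 m = 3.631e-06 m².
In SI base units: W = 41.92 N, H = 1.539e+09 Pa, K = 5.338e-05.
Volume at the limit: V_lim = h_lim·A = 3.902e-05 · 3.631e-06 = 1.417e-10 m³.
Sliding life L = V_lim·H/(K·W) = 1.417e-10 · 1.539e+09 / (5.338e-05 · 41.92) = 97.45 m.

value=97.45 m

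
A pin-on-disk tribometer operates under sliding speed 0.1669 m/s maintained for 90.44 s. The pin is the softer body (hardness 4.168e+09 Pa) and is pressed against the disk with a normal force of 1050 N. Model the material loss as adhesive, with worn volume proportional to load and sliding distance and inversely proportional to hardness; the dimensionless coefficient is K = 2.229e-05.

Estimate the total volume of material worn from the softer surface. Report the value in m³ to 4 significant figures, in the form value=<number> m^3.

value=8.476e-11 m^3

The intermediates are displayed rounded — all arithmetic maintains full float precision — a lone final rounding: four significant digits.
Distance covered L = v·t = 0.1669 m/s × 90.44 s = 15.09 m.
Expressed in SI base units: W = 1050 N, H = 4.168e+09 Pa, K = 2.229e-05.
Wear volume V = K·W·L/H = 2.229e-05 · 1050 · 15.09 / 4.168e+09 = 8.476e-11 m³.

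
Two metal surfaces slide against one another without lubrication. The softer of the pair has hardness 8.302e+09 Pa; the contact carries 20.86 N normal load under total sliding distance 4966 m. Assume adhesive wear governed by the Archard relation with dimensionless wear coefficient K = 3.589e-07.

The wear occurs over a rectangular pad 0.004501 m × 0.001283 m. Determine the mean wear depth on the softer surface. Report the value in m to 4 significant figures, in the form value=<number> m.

value=7.755e-07 m

The intermediates are displayed rounded — all arithmetic runs at full precision; a lone final rounding to four significant figures.
Contact area A = 0.004501 m × 0.001283 m = 5.775e-06 m².
As SI base values: W = 20.86 N, H = 8.302e+09 Pa, K = 3.589e-07.
The Archard volume V = K·W·L/H = 3.589e-07 · 20.86 · 4966 / 8.302e+09 = 4.478e-12 m³.
Mean depth h = V/A = 4.478e-12 / 5.775e-06 = 7.755e-07 m.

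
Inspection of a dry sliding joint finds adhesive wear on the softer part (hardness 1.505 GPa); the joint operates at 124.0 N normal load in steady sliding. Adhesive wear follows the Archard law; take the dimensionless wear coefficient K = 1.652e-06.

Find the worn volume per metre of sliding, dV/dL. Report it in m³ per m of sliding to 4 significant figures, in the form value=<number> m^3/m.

Each operation maintains exact precision. Intermediates are printed rounded; rounded once at the end: four significant figures.
Hardness H = 1.505 GPa = 1.505e+09 Pa.
Restated in SI base units: W = 124.0 N, H = 1.505e+09 Pa, K = 1.652e-06.
Wear rate dV/dL = K·W/H, so: 1.652e-06 · 124.0 / 1.505e+09 = 1.361e-13 m³/m.

value=1.361e-13 m^3/m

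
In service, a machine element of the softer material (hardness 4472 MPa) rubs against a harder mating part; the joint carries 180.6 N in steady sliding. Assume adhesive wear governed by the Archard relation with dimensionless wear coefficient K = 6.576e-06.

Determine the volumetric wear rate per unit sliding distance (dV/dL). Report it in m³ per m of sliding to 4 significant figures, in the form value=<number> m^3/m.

All arithmetic runs at exact precision. Intermediate values appear rounded, and one final rounding to four significant figures.
Hardness H = 4472 MPa = 4.472e+09 Pa.
SI base units throughout: W = 180.6 N, H = 4.472e+09 Pa, K = 6.576e-06.
Wear rate dV/dL = K·W/H (no L dependence): 6.576e-06 · 180.6 / 4.472e+09 = 2.656e-13 m³/m.

value=2.656e-13 m^3/m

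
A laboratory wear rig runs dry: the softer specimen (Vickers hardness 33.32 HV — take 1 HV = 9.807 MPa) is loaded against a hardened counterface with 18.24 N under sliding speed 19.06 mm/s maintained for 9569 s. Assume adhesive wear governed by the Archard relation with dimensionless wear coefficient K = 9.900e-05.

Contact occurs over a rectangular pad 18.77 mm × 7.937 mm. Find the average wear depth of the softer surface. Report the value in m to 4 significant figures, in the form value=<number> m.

value=6.765e-06 m

The computation runs at full precision, and shown intermediates are rounded; one final rounding to 4 significant digits.
Sliding speed v = 19.06 mm/s = 0.01906 m/s. The distance L = v·t = 0.01906 m/s × 9569 s = 182.4 m.
Hardness H = 33.32 HV × 9.807 MPa/HV = 326.8 MPa = 3.268e+08 Pa.
Pad sides 18.77 mm × 7.937 mm = 0.01877 m × 0.007937 m. Contact area A = 0.01877 m × 0.007937 m = 1.490e-04 m².
Expressed in SI base units: W = 18.24 N, H = 3.268e+08 Pa, K = 9.900e-05.
By Archard's law, V = K·W·L/H = 9.900e-05 · 18.24 · 182.4 / 3.268e+08 = 1.008e-09 m³.
Depth h = V/A = 1.008e-09 / 1.490e-04 = 6.765e-06 m.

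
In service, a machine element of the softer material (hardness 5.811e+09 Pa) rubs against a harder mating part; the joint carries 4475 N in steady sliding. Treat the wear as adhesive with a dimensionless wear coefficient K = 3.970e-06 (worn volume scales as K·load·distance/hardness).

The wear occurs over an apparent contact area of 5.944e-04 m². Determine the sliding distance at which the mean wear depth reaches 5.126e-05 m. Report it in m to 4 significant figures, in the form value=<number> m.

value=9966 m

Intermediates are printed rounded, and all working math keeps exact precision, and rounded once at the end, at 4 significant figures.
Restated in SI base units: W = 4475 N, H = 5.811e+09 Pa, K = 3.970e-06.
Wearable volume V_lim = h_lim·A = 5.126e-05 · 5.944e-04 = 3.047e-08 m³.
Life L = V_lim·H/(K·W) = 3.047e-08 · 5.811e+09 / (3.970e-06 · 4475) = 9966 m.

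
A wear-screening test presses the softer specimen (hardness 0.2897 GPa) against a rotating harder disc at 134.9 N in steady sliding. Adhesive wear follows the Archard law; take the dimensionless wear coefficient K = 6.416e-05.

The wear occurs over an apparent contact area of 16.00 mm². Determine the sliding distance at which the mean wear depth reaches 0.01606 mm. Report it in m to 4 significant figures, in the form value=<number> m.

Intermediates are printed rounded. Every step carries full precision. Rounded once at the end to four significant figures.
Convert: Hardness H = 0.2897 GPa = 2.897e+08 Pa.
Convert: Contact area A = 16.00 mm² = 1.600e-05 m².
Convert: Depth limit h_lim = 0.01606 mm = 1.606e-05 m.
SI base units throughout: W = 134.9 N, H = 2.897e+08 Pa, K = 6.416e-05.
Wearable volume V_lim = h_lim·A = 1.606e-05 · 1.600e-05 = 2.570e-10 m³.
Thus life L = V_lim·H/(K·W) = 2.570e-10 · 2.897e+08 / (6.416e-05 · 134.9) = 8.601 m.

value=8.601 m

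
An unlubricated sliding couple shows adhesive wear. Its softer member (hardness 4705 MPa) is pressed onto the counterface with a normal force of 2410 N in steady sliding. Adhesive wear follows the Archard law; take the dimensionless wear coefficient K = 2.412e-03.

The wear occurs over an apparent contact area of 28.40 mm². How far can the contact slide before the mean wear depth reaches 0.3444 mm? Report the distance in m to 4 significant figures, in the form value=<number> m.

value=7.917 m

The algebra maintains exact precision — the intermediates are displayed rounded, and rounded just once: four significant digits.
Hardness H = 4705 MPa = 4.705e+09 Pa.
Contact area A = 28.40 mm² = 2.840e-05 m².
Depth limit h_lim = 0.3444 mm = 3.444e-04 m.
Collected in SI base units: W = 2410 N, H = 4.705e+09 Pa, K = 2.412e-03.
Wearable volume V_lim = h_lim·A = 3.444e-04 · 2.840e-05 = 9.781e-09 m³.
Inverting, life L = V_lim·H/(K·W) = 9.781e-09 · 4.705e+09 / (2.412e-03 · 2410) = 7.917 m.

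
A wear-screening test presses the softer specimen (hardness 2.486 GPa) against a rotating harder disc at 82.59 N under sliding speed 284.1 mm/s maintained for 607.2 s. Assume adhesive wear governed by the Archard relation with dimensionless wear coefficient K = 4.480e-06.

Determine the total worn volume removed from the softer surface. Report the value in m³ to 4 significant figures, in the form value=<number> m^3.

value=2.567e-11 m^3

Every step holds full precision, and displayed values are rounded; one final rounding, at four significant figures.
Convert: Sliding speed v = 284.1 mm/s = 0.2841 m/s. Total distance L = v·t = 0.2841 m/s × 607.2 s = 172.5 m.
Convert: Hardness H = 2.486 GPa = 2.486e+09 Pa.
As SI base values: W = 82.59 N, H = 2.486e+09 Pa, K = 4.480e-06.
Volume removed: V = K·W·L/H = 4.480e-06 · 82.59 · 172.5 / 2.486e+09 = 2.567e-11 m³.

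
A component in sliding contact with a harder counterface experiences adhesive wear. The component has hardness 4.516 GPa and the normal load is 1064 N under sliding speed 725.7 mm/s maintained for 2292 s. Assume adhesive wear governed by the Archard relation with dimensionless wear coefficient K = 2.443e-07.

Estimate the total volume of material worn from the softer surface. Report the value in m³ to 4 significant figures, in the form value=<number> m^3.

All working math carries exact precision. The intermediates are printed rounded; one final rounding, at 4 significant figures.
Sliding speed v = 725.7 mm/s = 0.7257 m/s. Distance L = v·t = 0.7257 m/s × 2292 s = 1663 m.
Hardness H = 4.516 GPa = 4.516e+09 Pa.
Working in SI base units: W = 1064 N, H = 4.516e+09 Pa, K = 2.443e-07.
The Archard volume V = K·W·L/H = 2.443e-07 · 1064 · 1663 / 4.516e+09 = 9.574e-11 m³.

value=9.574e-11 m^3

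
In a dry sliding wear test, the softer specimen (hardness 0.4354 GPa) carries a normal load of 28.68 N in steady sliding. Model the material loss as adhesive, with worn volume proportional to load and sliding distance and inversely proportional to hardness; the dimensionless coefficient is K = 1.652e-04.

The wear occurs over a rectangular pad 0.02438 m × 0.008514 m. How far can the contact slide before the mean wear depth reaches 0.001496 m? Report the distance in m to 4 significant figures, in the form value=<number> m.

The intermediates are displayed rounded; the computation carries full float precision. Rounded just once, at four significant figures.
Hardness H = 0.4354 GPa = 4.354e+08 Pa.
Contact area A = 0.02438 m × 0.008514 m = 2.076e-04 m².
Working in SI base units: W = 28.68 N, H = 4.354e+08 Pa, K = 1.652e-04.
Permissible volume V_lim = h_lim·A = 0.001496 · 2.076e-04 = 3.105e-07 m³.
Sliding life L = V_lim·H/(K·W) = 3.105e-07 · 4.354e+08 / (1.652e-04 · 28.68) = 2.854e+04 m.

value=2.854e+04 m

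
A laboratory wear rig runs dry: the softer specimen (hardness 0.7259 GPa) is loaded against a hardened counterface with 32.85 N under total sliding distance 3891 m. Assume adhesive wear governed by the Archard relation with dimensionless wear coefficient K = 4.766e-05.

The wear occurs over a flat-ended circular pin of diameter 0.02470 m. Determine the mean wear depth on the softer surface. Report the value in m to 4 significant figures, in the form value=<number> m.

Intermediate values are displayed rounded. Every step holds full float precision; rounded once at the end to four significant digits.
Hardness H = 0.7259 GPa = 7.259e+08 Pa.
Contact area A = π·d²/4 = π·(0.02470 m)²/4 = 4.792e-04 m².
Working in SI base units: W = 32.85 N, H = 7.259e+08 Pa, K = 4.766e-05.
The Archard volume V = K·W·L/H = 4.766e-05 · 32.85 · 3891 / 7.259e+08 = 8.392e-09 m³.
Average depth h = V/A = 8.392e-09 / 4.792e-04 = 1.751e-05 m.

value=1.751e-05 m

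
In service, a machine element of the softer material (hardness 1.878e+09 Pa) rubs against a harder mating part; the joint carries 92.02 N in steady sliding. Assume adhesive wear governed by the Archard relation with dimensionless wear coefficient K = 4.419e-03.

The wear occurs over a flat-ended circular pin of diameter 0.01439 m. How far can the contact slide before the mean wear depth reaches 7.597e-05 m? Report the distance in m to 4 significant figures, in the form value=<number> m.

Every step carries full float precision — the intermediates appear rounded; one last rounding: four significant figures.
Contact area A = π·d²/4 = π·(0.01439 m)²/4 = 1.626e-04 m².
Working in SI base units: W = 92.02 N, H = 1.878e+09 Pa, K = 4.419e-03.
Allowed volume V_lim = h_lim·A = 7.597e-05 · 1.626e-04 = 1.236e-08 m³.
So the life L = V_lim·H/(K·W) = 1.236e-08 · 1.878e+09 / (4.419e-03 · 92.02) = 57.06 m.

value=57.06 m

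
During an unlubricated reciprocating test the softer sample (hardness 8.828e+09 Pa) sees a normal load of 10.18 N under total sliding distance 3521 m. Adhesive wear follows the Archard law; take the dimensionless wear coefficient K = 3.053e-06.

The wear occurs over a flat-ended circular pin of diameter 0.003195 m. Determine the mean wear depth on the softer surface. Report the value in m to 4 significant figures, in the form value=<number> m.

value=1.546e-06 m

Shown intermediates are rounded. All working math keeps exact precision; rounded once at the end: four significant digits.
Convert: Contact area A = π·d²/4 = π·(0.003195 m)²/4 = 8.017e-06 m².
Expressed in SI base units: W = 10.18 N, H = 8.828e+09 Pa, K = 3.053e-06.
Volume removed: V = K·W·L/H = 3.053e-06 · 10.18 · 3521 / 8.828e+09 = 1.240e-11 m³.
Depth h = V/A = 1.240e-11 / 8.017e-06 = 1.546e-06 m.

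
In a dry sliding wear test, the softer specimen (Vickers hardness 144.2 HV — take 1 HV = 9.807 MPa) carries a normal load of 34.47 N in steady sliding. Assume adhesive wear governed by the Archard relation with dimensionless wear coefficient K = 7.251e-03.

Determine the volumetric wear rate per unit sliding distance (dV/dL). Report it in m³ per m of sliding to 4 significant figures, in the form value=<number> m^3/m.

All arithmetic carries exact precision. The intermediates appear rounded — a single final rounding, at four significant digits.
Convert: Hardness H = 144.2 HV × 9.807 MPa/HV = 1414 MPa = 1.414e+09 Pa.
Working in SI base units: W = 34.47 N, H = 1.414e+09 Pa, K = 7.251e-03.
Wear rate dV/dL = K·W/H, per unit distance: 7.251e-03 · 34.47 / 1.414e+09 = 1.767e-10 m³/m.

value=1.767e-10 m^3/m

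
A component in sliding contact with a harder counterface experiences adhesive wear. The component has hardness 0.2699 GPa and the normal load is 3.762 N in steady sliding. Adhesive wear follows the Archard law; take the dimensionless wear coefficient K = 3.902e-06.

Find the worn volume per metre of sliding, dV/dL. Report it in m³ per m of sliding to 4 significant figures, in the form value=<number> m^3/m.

value=5.439e-14 m^3/m

Intermediates are printed rounded. Each operation keeps full float precision, and one final rounding to 4 significant digits.
Convert: Hardness H = 0.2699 GPa = 2.699e+08 Pa.
Working in SI base units: W = 3.762 N, H = 2.699e+08 Pa, K = 3.902e-06.
Volumetric rate dV/dL = K·W/H — distance-free: 3.902e-06 · 3.762 / 2.699e+08 = 5.439e-14 m³/m.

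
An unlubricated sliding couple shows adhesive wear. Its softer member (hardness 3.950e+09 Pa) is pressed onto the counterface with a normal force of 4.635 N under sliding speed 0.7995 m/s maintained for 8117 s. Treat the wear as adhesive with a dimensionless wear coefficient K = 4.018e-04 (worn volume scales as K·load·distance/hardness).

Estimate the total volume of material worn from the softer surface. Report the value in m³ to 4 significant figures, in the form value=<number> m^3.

value=3.060e-09 m^3

The algebra keeps exact precision, and intermediate values are displayed rounded; rounded just once: 4 significant figures.
Convert: The distance L = v·t = 0.7995 m/s × 8117 s = 6490 m.
Working in SI base units: W = 4.635 N, H = 3.950e+09 Pa, K = 4.018e-04.
Archard volume V = K·W·L/H = 4.018e-04 · 4.635 · 6490 / 3.950e+09 = 3.060e-09 m³.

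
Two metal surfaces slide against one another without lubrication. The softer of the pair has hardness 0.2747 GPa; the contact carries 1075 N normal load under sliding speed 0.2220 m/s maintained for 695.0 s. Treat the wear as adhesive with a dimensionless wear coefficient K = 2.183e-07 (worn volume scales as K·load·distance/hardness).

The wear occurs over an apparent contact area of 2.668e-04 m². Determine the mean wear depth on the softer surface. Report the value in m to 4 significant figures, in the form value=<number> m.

The algebra runs at exact precision. Intermediate values appear rounded. Rounded just once: four significant digits.
Total distance L = v·t = 0.2220 m/s × 695.0 s = 154.3 m.
Hardness H = 0.2747 GPa = 2.747e+08 Pa.
As SI base values: W = 1075 N, H = 2.747e+08 Pa, K = 2.183e-07.
The Archard volume V = K·W·L/H = 2.183e-07 · 1075 · 154.3 / 2.747e+08 = 1.318e-10 m³.
Average depth h = V/A = 1.318e-10 / 2.668e-04 = 4.940e-07 m.

value=4.940e-07 m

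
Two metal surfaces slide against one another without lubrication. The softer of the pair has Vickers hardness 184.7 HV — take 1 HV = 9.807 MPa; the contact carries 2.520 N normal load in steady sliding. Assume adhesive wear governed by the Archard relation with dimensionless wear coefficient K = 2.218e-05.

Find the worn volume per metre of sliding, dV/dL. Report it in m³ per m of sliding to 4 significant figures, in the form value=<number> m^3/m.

value=3.086e-14 m^3/m

The intermediates appear rounded. Every step carries full precision; a single final rounding to four significant digits.
Hardness H = 184.7 HV × 9.807 MPa/HV = 1811 MPa = 1.811e+09 Pa.
As SI base values: W = 2.520 N, H = 1.811e+09 Pa, K = 2.218e-05.
Sliding wear rate dV/dL = K·W/H, per unit distance: 2.218e-05 · 2.520 / 1.811e+09 = 3.086e-14 m³/m.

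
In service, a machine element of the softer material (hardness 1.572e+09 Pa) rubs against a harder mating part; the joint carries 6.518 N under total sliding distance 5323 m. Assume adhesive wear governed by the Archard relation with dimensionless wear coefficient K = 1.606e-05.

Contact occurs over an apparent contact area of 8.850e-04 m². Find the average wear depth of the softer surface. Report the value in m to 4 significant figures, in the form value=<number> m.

Each operation maintains exact precision. Intermediate values are displayed rounded. Rounded once at the end: four significant digits.
SI base units throughout: W = 6.518 N, H = 1.572e+09 Pa, K = 1.606e-05.
By Archard's law, V = K·W·L/H = 1.606e-05 · 6.518 · 5323 / 1.572e+09 = 3.545e-10 m³.
Mean wear depth h = V/A = 3.545e-10 / 8.850e-04 = 4.005e-07 m.

value=4.005e-07 m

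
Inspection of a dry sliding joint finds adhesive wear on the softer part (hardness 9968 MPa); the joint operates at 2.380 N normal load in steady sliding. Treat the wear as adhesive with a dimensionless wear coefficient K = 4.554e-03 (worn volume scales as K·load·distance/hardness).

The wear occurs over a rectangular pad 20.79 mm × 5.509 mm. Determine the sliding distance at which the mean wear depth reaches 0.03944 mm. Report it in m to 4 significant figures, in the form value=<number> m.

value=4154 m

All arithmetic keeps exact precision — intermediates are printed rounded — a single final rounding: four significant digits.
Convert: Hardness H = 9968 MPa = 9.968e+09 Pa.
Convert: Pad sides 20.79 mm × 5.509 mm = 0.02079 m × 0.005509 m. Contact area A = 0.02079 m × 0.005509 m = 1.145e-04 m².
Convert: Depth limit h_lim = 0.03944 mm = 3.944e-05 m.
Expressed in SI base units: W = 2.380 N, H = 9.968e+09 Pa, K = 4.554e-03.
Volume at the limit: V_lim = h_lim·A = 3.944e-05 · 1.145e-04 = 4.517e-09 m³.
So the life L = V_lim·H/(K·W) = 4.517e-09 · 9.968e+09 / (4.554e-03 · 2.380) = 4154 m.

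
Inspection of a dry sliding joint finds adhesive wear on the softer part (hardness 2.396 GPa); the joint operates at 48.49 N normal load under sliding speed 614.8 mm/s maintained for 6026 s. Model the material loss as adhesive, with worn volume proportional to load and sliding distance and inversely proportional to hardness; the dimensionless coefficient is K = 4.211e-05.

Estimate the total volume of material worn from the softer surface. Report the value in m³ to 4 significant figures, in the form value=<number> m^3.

value=3.157e-09 m^3

Every step maintains full precision. Intermediates appear rounded; rounded just once: 4 significant figures.
Sliding speed v = 614.8 mm/s = 0.6148 m/s. The distance L = v·t = 0.6148 m/s × 6026 s = 3705 m.
Hardness H = 2.396 GPa = 2.396e+09 Pa.
SI base units throughout: W = 48.49 N, H = 2.396e+09 Pa, K = 4.211e-05.
Apply Archard: V = K·W·L/H = 4.211e-05 · 48.49 · 3705 / 2.396e+09 = 3.157e-09 m³.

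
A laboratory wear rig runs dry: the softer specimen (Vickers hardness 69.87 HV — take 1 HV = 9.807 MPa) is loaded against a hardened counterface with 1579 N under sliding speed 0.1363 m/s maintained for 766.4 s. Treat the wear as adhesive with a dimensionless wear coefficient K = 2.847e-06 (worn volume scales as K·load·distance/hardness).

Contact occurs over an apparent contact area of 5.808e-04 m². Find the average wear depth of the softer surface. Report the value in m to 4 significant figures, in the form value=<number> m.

value=1.180e-06 m

Intermediates appear rounded, and every step maintains full precision; one last rounding to 4 significant figures.
Convert: The distance L = v·t = 0.1363 m/s × 766.4 s = 104.5 m.
Convert: Hardness H = 69.87 HV × 9.807 MPa/HV = 685.2 MPa = 6.852e+08 Pa.
In SI base units, W = 1579 N, H = 6.852e+08 Pa, K = 2.847e-06.
Apply Archard: V = K·W·L/H = 2.847e-06 · 1579 · 104.5 / 6.852e+08 = 6.853e-10 m³.
Mean depth h = V/A = 6.853e-10 / 5.808e-04 = 1.180e-06 m.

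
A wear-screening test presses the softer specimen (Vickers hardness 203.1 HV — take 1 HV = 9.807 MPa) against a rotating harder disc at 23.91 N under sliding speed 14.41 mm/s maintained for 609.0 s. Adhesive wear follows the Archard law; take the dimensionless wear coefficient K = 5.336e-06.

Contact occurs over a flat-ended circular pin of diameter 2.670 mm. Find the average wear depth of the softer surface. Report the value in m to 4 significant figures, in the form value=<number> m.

value=1.004e-07 m

The computation holds full float precision, and intermediate values are printed rounded. Rounded once at the end, at 4 significant figures.
Sliding speed v = 14.41 mm/s = 0.01441 m/s. Distance L = v·t = 0.01441 m/s × 609.0 s = 8.776 m.
Hardness H = 203.1 HV × 9.807 MPa/HV = 1992 MPa = 1.992e+09 Pa.
Pin diameter d = 2.670 mm = 0.002670 m. Contact area A = π·d²/4 = π·(0.002670 m)²/4 = 5.599e-06 m².
Restated in SI base units: W = 23.91 N, H = 1.992e+09 Pa, K = 5.336e-06.
Worn volume V = K·W·L/H = 5.336e-06 · 23.91 · 8.776 / 1.992e+09 = 5.621e-13 m³.
Mean depth h = V/A = 5.621e-13 / 5.599e-06 = 1.004e-07 m.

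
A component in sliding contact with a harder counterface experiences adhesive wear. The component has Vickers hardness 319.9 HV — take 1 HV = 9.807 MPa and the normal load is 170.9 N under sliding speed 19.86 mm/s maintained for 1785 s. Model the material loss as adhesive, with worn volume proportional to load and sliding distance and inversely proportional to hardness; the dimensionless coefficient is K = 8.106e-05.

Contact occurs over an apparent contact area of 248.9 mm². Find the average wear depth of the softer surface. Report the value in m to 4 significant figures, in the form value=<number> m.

The intermediates are printed rounded; all working math carries full precision — one last rounding: four significant figures.
Sliding speed v = 19.86 mm/s = 0.01986 m/s. The distance L = v·t = 0.01986 m/s × 1785 s = 35.45 m.
Hardness H = 319.9 HV × 9.807 MPa/HV = 3137 MPa = 3.137e+09 Pa.
Contact area A = 248.9 mm² = 2.489e-04 m².
Collected in SI base units: W = 170.9 N, H = 3.137e+09 Pa, K = 8.106e-05.
Volume removed: V = K·W·L/H = 8.106e-05 · 170.9 · 35.45 / 3.137e+09 = 1.565e-10 m³.
Mean depth h = V/A = 1.565e-10 / 2.489e-04 = 6.289e-07 m.

value=6.289e-07 m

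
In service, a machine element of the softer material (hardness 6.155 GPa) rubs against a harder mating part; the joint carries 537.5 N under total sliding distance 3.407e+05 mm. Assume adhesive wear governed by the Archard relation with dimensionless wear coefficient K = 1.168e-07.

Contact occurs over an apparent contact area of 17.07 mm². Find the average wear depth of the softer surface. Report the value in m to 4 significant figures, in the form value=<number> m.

The intermediates appear rounded — the computation holds exact precision. Rounded once at the end, at 4 significant digits.
Convert: The distance L = 3.407e+05 mm = 340.7 m.
Convert: Hardness H = 6.155 GPa = 6.155e+09 Pa.
Convert: Contact area A = 17.07 mm² = 1.707e-05 m².
SI base units throughout: W = 537.5 N, H = 6.155e+09 Pa, K = 1.168e-07.
Archard relation: V = K·W·L/H = 1.168e-07 · 537.5 · 340.7 / 6.155e+09 = 3.475e-12 m³.
Mean depth h = V/A = 3.475e-12 / 1.707e-05 = 2.036e-07 m.

value=2.036e-07 m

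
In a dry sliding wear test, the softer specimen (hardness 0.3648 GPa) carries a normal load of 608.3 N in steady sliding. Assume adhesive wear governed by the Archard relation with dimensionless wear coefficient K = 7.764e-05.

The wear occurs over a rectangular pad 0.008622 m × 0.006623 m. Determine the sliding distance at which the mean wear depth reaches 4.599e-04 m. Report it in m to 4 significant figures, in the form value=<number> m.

Intermediates are printed rounded — every step keeps full float precision; rounded once at the end to 4 significant figures.
Convert: Hardness H = 0.3648 GPa = 3.648e+08 Pa.
Convert: Contact area A = 0.008622 m × 0.006623 m = 5.710e-05 m².
As SI base values: W = 608.3 N, H = 3.648e+08 Pa, K = 7.764e-05.
Volume at the limit: V_lim = h_lim·A = 4.599e-04 · 5.710e-05 = 2.626e-08 m³.
So the life L = V_lim·H/(K·W) = 2.626e-08 · 3.648e+08 / (7.764e-05 · 608.3) = 202.9 m.

value=202.9 m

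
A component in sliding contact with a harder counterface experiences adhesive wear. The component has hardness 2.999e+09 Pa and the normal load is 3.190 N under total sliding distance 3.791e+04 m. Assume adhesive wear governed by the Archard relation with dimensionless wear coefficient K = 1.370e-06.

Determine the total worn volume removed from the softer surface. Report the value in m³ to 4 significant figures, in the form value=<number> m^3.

All working math carries exact precision — the intermediates are printed rounded — one last rounding, at 4 significant figures.
In SI base units, W = 3.190 N, H = 2.999e+09 Pa, K = 1.370e-06.
Wear volume V = K·W·L/H = 1.370e-06 · 3.190 · 3.791e+04 / 2.999e+09 = 5.524e-11 m³.

value=5.524e-11 m^3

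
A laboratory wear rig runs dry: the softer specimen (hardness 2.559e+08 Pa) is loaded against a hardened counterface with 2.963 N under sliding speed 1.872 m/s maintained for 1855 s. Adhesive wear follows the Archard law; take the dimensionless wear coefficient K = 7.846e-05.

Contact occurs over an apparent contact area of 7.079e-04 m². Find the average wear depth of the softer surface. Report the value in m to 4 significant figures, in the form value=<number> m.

value=4.456e-06 m

Intermediate values are displayed rounded; the algebra maintains exact precision — rounded just once, at four significant digits.
Convert: The distance L = v·t = 1.872 m/s × 1855 s = 3473 m.
Restated in SI base units: W = 2.963 N, H = 2.559e+08 Pa, K = 7.846e-05.
Archard relation: V = K·W·L/H = 7.846e-05 · 2.963 · 3473 / 2.559e+08 = 3.155e-09 m³.
Mean depth h = V/A = 3.155e-09 / 7.079e-04 = 4.456e-06 m.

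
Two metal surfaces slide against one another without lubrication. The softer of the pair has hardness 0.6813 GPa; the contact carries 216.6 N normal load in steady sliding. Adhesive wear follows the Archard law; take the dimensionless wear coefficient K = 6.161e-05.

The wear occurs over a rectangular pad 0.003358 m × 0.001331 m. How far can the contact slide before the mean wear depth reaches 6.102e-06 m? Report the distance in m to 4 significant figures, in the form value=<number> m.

Intermediate values are printed rounded — the algebra keeps exact precision; one final rounding, at four significant digits.
Convert: Hardness H = 0.6813 GPa = 6.813e+08 Pa.
Convert: Contact area A = 0.003358 m × 0.001331 m = 4.469e-06 m².
In SI base units: W = 216.6 N, H = 6.813e+08 Pa, K = 6.161e-05.
Permissible volume V_lim = h_lim·A = 6.102e-06 · 4.469e-06 = 2.727e-11 m³.
Life L = V_lim·H/(K·W) = 2.727e-11 · 6.813e+08 / (6.161e-05 · 216.6) = 1.392 m.

value=1.392 m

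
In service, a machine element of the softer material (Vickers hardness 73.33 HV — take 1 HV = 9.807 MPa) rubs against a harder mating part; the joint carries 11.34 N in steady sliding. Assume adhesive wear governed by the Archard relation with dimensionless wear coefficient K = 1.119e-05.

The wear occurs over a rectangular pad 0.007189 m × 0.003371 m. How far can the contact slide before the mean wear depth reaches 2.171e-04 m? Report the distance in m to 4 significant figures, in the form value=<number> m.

value=2.982e+04 m

Each operation runs at full precision — intermediate values are displayed rounded. Rounded once at the end, at four significant digits.
Convert: Hardness H = 73.33 HV × 9.807 MPa/HV = 719.1 MPa = 7.191e+08 Pa.
Convert: Contact area A = 0.007189 m × 0.003371 m = 2.423e-05 m².
Collected in SI base units: W = 11.34 N, H = 7.191e+08 Pa, K = 1.119e-05.
Allowed volume V_lim = h_lim·A = 2.171e-04 · 2.423e-05 = 5.261e-09 m³.
Thus life L = V_lim·H/(K·W) = 5.261e-09 · 7.191e+08 / (1.119e-05 · 11.34) = 2.982e+04 m.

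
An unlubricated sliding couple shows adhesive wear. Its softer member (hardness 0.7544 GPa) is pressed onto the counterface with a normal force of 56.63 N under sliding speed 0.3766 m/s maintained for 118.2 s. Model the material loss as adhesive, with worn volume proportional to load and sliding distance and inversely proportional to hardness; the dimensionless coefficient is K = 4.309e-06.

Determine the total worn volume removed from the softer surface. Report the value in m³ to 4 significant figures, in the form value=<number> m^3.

value=1.440e-11 m^3

The algebra holds full precision. Intermediate values appear rounded; a lone final rounding to 4 significant digits.
Convert: Total distance L = v·t = 0.3766 m/s × 118.2 s = 44.51 m.
Convert: Hardness H = 0.7544 GPa = 7.544e+08 Pa.
Collected in SI base units: W = 56.63 N, H = 7.544e+08 Pa, K = 4.309e-06.
Wear volume V = K·W·L/H = 4.309e-06 · 56.63 · 44.51 / 7.544e+08 = 1.440e-11 m³.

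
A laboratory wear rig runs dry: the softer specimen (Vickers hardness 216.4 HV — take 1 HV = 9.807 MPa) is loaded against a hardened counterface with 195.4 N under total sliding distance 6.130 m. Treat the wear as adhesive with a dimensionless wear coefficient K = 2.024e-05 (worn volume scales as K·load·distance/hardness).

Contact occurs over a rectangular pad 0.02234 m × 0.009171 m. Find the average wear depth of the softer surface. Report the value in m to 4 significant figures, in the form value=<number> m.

Every step carries full float precision — intermediates are shown rounded. Rounded just once to 4 significant digits.
Hardness H = 216.4 HV × 9.807 MPa/HV = 2122 MPa = 2.122e+09 Pa.
Contact area A = 0.02234 m × 0.009171 m = 2.049e-04 m².
Collected in SI base units: W = 195.4 N, H = 2.122e+09 Pa, K = 2.024e-05.
Archard volume V = K·W·L/H = 2.024e-05 · 195.4 · 6.130 / 2.122e+09 = 1.142e-11 m³.
Wear depth h = V/A = 1.142e-11 / 2.049e-04 = 5.576e-08 m.

value=5.576e-08 m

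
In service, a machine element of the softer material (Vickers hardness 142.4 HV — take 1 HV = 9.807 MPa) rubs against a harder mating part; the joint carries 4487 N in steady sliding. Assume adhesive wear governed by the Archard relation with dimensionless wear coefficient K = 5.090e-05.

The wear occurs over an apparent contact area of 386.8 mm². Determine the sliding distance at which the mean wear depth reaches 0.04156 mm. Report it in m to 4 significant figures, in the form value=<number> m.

Intermediates are shown rounded. Each operation holds full float precision — rounded just once to four significant figures.
Hardness H = 142.4 HV × 9.807 MPa/HV = 1397 MPa = 1.397e+09 Pa.
Contact area A = 386.8 mm² = 3.868e-04 m².
Depth limit h_lim = 0.04156 mm = 4.156e-05 m.
Collected in SI base units: W = 4487 N, H = 1.397e+09 Pa, K = 5.090e-05.
Limit volume V_lim = h_lim·A = 4.156e-05 · 3.868e-04 = 1.608e-08 m³.
Life L = V_lim·H/(K·W) = 1.608e-08 · 1.397e+09 / (5.090e-05 · 4487) = 98.30 m.

value=98.30 m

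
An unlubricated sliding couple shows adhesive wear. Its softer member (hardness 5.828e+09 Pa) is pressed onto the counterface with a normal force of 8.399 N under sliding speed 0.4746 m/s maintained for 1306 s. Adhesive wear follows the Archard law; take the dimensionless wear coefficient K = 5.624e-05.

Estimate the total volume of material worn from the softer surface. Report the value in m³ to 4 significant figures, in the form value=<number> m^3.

value=5.024e-11 m^3

Each operation keeps full precision — the intermediates appear rounded — a single final rounding to four significant digits.
Distance L = v·t = 0.4746 m/s × 1306 s = 619.8 m.
Restated in SI base units: W = 8.399 N, H = 5.828e+09 Pa, K = 5.624e-05.
Archard volume V = K·W·L/H = 5.624e-05 · 8.399 · 619.8 / 5.828e+09 = 5.024e-11 m³.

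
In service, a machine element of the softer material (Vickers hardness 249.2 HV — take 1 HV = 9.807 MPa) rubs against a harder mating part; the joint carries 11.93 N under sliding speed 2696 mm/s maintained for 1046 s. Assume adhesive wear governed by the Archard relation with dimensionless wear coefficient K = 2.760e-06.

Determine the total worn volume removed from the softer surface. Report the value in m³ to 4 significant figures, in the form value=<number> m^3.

All arithmetic carries exact precision; intermediates are printed rounded — a lone final rounding to four significant digits.
Sliding speed v = 2696 mm/s = 2.696 m/s. Total distance L = v·t = 2.696 m/s × 1046 s = 2820 m.
Hardness H = 249.2 HV × 9.807 MPa/HV = 2444 MPa = 2.444e+09 Pa.
Collected in SI base units: W = 11.93 N, H = 2.444e+09 Pa, K = 2.760e-06.
Apply Archard: V = K·W·L/H = 2.760e-06 · 11.93 · 2820 / 2.444e+09 = 3.799e-11 m³.

value=3.799e-11 m^3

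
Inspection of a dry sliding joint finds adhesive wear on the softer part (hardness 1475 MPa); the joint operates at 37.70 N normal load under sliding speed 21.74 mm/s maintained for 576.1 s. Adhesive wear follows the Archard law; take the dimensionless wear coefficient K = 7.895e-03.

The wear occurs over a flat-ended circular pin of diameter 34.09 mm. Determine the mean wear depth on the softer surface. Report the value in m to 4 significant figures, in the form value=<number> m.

Intermediate values are shown rounded. Each operation maintains full float precision — rounded once at the end, at 4 significant digits.
Convert: Sliding speed v = 21.74 mm/s = 0.02174 m/s. Path length L = v·t = 0.02174 m/s × 576.1 s = 12.52 m.
Convert: Hardness H = 1475 MPa = 1.475e+09 Pa.
Convert: Pin diameter d = 34.09 mm = 0.03409 m. Contact area A = π·d²/4 = π·(0.03409 m)²/4 = 9.127e-04 m².
Collected in SI base units: W = 37.70 N, H = 1.475e+09 Pa, K = 7.895e-03.
Worn volume V = K·W·L/H = 7.895e-03 · 37.70 · 12.52 / 1.475e+09 = 2.527e-09 m³.
Wear depth h = V/A = 2.527e-09 / 9.127e-04 = 2.769e-06 m.

value=2.769e-06 m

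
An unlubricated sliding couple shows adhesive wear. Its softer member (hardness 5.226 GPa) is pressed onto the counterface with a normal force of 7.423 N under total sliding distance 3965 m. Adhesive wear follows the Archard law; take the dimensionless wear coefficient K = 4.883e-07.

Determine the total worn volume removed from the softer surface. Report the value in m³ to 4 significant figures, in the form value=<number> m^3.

The intermediates are printed rounded, and all working math runs at full float precision. Rounded just once, at four significant digits.
Hardness H = 5.226 GPa = 5.226e+09 Pa.
Restated in SI base units: W = 7.423 N, H = 5.226e+09 Pa, K = 4.883e-07.
Wear volume V = K·W·L/H = 4.883e-07 · 7.423 · 3965 / 5.226e+09 = 2.750e-12 m³.

value=2.750e-12 m^3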